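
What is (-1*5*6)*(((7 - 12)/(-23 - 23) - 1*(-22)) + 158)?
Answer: -124275/23 ≈ -5403.3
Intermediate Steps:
(-1*5*6)*(((7 - 12)/(-23 - 23) - 1*(-22)) + 158) = (-5*6)*((-5/(-46) + 22) + 158) = -30*((-5*(-1/46) + 22) + 158) = -30*((5/46 + 22) + 158) = -30*(1017/46 + 158) = -30*8285/46 = -124275/23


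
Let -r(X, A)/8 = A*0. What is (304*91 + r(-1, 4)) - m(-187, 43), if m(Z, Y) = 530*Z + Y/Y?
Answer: 126773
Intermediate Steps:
r(X, A) = 0 (r(X, A) = -8*A*0 = -8*0 = 0)
m(Z, Y) = 1 + 530*Z (m(Z, Y) = 530*Z + 1 = 1 + 530*Z)
(304*91 + r(-1, 4)) - m(-187, 43) = (304*91 + 0) - (1 + 530*(-187)) = (27664 + 0) - (1 - 99110) = 27664 - 1*(-99109) = 27664 + 99109 = 126773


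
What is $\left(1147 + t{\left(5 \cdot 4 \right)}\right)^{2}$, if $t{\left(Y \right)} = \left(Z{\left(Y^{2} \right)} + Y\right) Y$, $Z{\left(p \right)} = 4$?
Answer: $2647129$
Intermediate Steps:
$t{\left(Y \right)} = Y \left(4 + Y\right)$ ($t{\left(Y \right)} = \left(4 + Y\right) Y = Y \left(4 + Y\right)$)
$\left(1147 + t{\left(5 \cdot 4 \right)}\right)^{2} = \left(1147 + 5 \cdot 4 \left(4 + 5 \cdot 4\right)\right)^{2} = \left(1147 + 20 \left(4 + 20\right)\right)^{2} = \left(1147 + 20 \cdot 24\right)^{2} = \left(1147 + 480\right)^{2} = 1627^{2} = 2647129$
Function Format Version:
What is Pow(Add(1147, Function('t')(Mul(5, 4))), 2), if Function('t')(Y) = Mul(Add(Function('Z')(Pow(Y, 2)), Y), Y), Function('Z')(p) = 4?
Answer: 2647129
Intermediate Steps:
Function('t')(Y) = Mul(Y, Add(4, Y)) (Function('t')(Y) = Mul(Add(4, Y), Y) = Mul(Y, Add(4, Y)))
Pow(Add(1147, Function('t')(Mul(5, 4))), 2) = Pow(Add(1147, Mul(Mul(5, 4), Add(4, Mul(5, 4)))), 2) = Pow(Add(1147, Mul(20, Add(4, 20))), 2) = Pow(Add(1147, Mul(20, 24)), 2) = Pow(Add(1147, 480), 2) = Pow(1627, 2) = 2647129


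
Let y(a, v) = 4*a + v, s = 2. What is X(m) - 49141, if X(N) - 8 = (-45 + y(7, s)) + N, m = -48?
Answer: -49196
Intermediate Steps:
y(a, v) = v + 4*a
X(N) = -7 + N (X(N) = 8 + ((-45 + (2 + 4*7)) + N) = 8 + ((-45 + (2 + 28)) + N) = 8 + ((-45 + 30) + N) = 8 + (-15 + N) = -7 + N)
X(m) - 49141 = (-7 - 48) - 49141 = -55 - 49141 = -49196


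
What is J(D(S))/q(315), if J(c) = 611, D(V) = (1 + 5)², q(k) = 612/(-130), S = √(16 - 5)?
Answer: -39715/306 ≈ -129.79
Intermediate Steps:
S = √11 ≈ 3.3166
q(k) = -306/65 (q(k) = 612*(-1/130) = -306/65)
D(V) = 36 (D(V) = 6² = 36)
J(D(S))/q(315) = 611/(-306/65) = 611*(-65/306) = -39715/306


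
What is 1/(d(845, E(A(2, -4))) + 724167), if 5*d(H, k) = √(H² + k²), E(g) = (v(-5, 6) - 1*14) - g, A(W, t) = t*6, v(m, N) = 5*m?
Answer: 724167/524417815319 - √28570/524417815319 ≈ 1.3806e-6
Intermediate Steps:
A(W, t) = 6*t
E(g) = -39 - g (E(g) = (5*(-5) - 1*14) - g = (-25 - 14) - g = -39 - g)
d(H, k) = √(H² + k²)/5
1/(d(845, E(A(2, -4))) + 724167) = 1/(√(845² + (-39 - 6*(-4))²)/5 + 724167) = 1/(√(714025 + (-39 - 1*(-24))²)/5 + 724167) = 1/(√(714025 + (-39 + 24)²)/5 + 724167) = 1/(√(714025 + (-15)²)/5 + 724167) = 1/(√(714025 + 225)/5 + 724167) = 1/(√714250/5 + 724167) = 1/((5*√28570)/5 + 724167) = 1/(√28570 + 724167) = 1/(724167 + √28570)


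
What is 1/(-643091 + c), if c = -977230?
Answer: -1/1620321 ≈ -6.1716e-7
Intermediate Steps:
1/(-643091 + c) = 1/(-643091 - 977230) = 1/(-1620321) = -1/1620321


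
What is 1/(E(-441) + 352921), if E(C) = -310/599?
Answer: 599/211399369 ≈ 2.8335e-6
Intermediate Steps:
E(C) = -310/599 (E(C) = -310*1/599 = -310/599)
1/(E(-441) + 352921) = 1/(-310/599 + 352921) = 1/(211399369/599) = 599/211399369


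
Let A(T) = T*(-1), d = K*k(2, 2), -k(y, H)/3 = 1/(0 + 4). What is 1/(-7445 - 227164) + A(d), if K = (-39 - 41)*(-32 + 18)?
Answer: 197071559/234609 ≈ 840.00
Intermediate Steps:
k(y, H) = -¾ (k(y, H) = -3/(0 + 4) = -3/4 = -3*¼ = -¾)
K = 1120 (K = -80*(-14) = 1120)
d = -840 (d = 1120*(-¾) = -840)
A(T) = -T
1/(-7445 - 227164) + A(d) = 1/(-7445 - 227164) - 1*(-840) = 1/(-234609) + 840 = -1/234609 + 840 = 197071559/234609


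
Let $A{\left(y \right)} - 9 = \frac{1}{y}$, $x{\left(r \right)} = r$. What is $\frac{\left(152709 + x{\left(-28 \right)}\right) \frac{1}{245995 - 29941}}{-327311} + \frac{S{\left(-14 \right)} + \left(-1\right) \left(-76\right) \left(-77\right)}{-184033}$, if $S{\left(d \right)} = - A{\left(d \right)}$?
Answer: $\frac{1450534095351365}{45549819707602707} \approx 0.031845$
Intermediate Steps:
$A{\left(y \right)} = 9 + \frac{1}{y}$
$S{\left(d \right)} = -9 - \frac{1}{d}$ ($S{\left(d \right)} = - (9 + \frac{1}{d}) = -9 - \frac{1}{d}$)
$\frac{\left(152709 + x{\left(-28 \right)}\right) \frac{1}{245995 - 29941}}{-327311} + \frac{S{\left(-14 \right)} + \left(-1\right) \left(-76\right) \left(-77\right)}{-184033} = \frac{\left(152709 - 28\right) \frac{1}{245995 - 29941}}{-327311} + \frac{\left(-9 - \frac{1}{-14}\right) + \left(-1\right) \left(-76\right) \left(-77\right)}{-184033} = \frac{152681}{216054} \left(- \frac{1}{327311}\right) + \left(\left(-9 - - \frac{1}{14}\right) + 76 \left(-77\right)\right) \left(- \frac{1}{184033}\right) = 152681 \cdot \frac{1}{216054} \left(- \frac{1}{327311}\right) + \left(\left(-9 + \frac{1}{14}\right) - 5852\right) \left(- \frac{1}{184033}\right) = \frac{152681}{216054} \left(- \frac{1}{327311}\right) + \left(- \frac{125}{14} - 5852\right) \left(- \frac{1}{184033}\right) = - \frac{152681}{70716850794} - - \frac{82053}{2576462} = - \frac{152681}{70716850794} + \frac{82053}{2576462} = \frac{1450534095351365}{45549819707602707}$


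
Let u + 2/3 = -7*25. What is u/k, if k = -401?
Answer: 527/1203 ≈ 0.43807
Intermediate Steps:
u = -527/3 (u = -⅔ - 7*25 = -⅔ - 175 = -527/3 ≈ -175.67)
u/k = -527/3/(-401) = -527/3*(-1/401) = 527/1203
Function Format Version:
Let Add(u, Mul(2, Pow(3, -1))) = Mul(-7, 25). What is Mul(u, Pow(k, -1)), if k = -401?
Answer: Rational(527, 1203) ≈ 0.43807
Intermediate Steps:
u = Rational(-527, 3) (u = Add(Rational(-2, 3), Mul(-7, 25)) = Add(Rational(-2, 3), -175) = Rational(-527, 3) ≈ -175.67)
Mul(u, Pow(k, -1)) = Mul(Rational(-527, 3), Pow(-401, -1)) = Mul(Rational(-527, 3), Rational(-1, 401)) = Rational(527, 1203)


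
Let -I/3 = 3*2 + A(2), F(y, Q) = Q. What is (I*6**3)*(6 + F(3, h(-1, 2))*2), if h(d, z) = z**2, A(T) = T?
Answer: -72576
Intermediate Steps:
I = -24 (I = -3*(3*2 + 2) = -3*(6 + 2) = -3*8 = -24)
(I*6**3)*(6 + F(3, h(-1, 2))*2) = (-24*6**3)*(6 + 2**2*2) = (-24*216)*(6 + 4*2) = -5184*(6 + 8) = -5184*14 = -72576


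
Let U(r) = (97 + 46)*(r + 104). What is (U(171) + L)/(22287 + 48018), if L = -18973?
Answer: 6784/23435 ≈ 0.28948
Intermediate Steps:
U(r) = 14872 + 143*r (U(r) = 143*(104 + r) = 14872 + 143*r)
(U(171) + L)/(22287 + 48018) = ((14872 + 143*171) - 18973)/(22287 + 48018) = ((14872 + 24453) - 18973)/70305 = (39325 - 18973)*(1/70305) = 20352*(1/70305) = 6784/23435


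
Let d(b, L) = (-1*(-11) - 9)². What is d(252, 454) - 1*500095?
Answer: -500091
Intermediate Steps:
d(b, L) = 4 (d(b, L) = (11 - 9)² = 2² = 4)
d(252, 454) - 1*500095 = 4 - 1*500095 = 4 - 500095 = -500091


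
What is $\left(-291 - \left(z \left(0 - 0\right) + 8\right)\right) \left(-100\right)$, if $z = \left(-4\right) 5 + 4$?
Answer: $29900$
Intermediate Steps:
$z = -16$ ($z = -20 + 4 = -16$)
$\left(-291 - \left(z \left(0 - 0\right) + 8\right)\right) \left(-100\right) = \left(-291 - \left(- 16 \left(0 - 0\right) + 8\right)\right) \left(-100\right) = \left(-291 - \left(- 16 \left(0 + 0\right) + 8\right)\right) \left(-100\right) = \left(-291 - \left(\left(-16\right) 0 + 8\right)\right) \left(-100\right) = \left(-291 - \left(0 + 8\right)\right) \left(-100\right) = \left(-291 - 8\right) \left(-100\right) = \left(-299\right) \left(-100\right) = 29900$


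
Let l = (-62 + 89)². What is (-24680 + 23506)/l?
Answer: -1174/729 ≈ -1.6104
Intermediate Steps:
l = 729 (l = 27² = 729)
(-24680 + 23506)/l = (-24680 + 23506)/729 = -1174*1/729 = -1174/729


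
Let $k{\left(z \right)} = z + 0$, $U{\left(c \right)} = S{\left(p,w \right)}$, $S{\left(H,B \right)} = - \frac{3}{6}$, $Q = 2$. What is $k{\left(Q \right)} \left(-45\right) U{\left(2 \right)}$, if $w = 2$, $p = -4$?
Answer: $45$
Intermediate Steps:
$S{\left(H,B \right)} = - \frac{1}{2}$ ($S{\left(H,B \right)} = \left(-3\right) \frac{1}{6} = - \frac{1}{2}$)
$U{\left(c \right)} = - \frac{1}{2}$
$k{\left(z \right)} = z$
$k{\left(Q \right)} \left(-45\right) U{\left(2 \right)} = 2 \left(-45\right) \left(- \frac{1}{2}\right) = \left(-90\right) \left(- \frac{1}{2}\right) = 45$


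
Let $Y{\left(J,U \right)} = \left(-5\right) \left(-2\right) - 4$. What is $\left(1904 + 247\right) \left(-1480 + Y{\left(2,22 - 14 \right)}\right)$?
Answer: $-3170574$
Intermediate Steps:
$Y{\left(J,U \right)} = 6$ ($Y{\left(J,U \right)} = 10 - 4 = 6$)
$\left(1904 + 247\right) \left(-1480 + Y{\left(2,22 - 14 \right)}\right) = \left(1904 + 247\right) \left(-1480 + 6\right) = 2151 \left(-1474\right) = -3170574$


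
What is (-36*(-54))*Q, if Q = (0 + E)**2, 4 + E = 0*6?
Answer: 31104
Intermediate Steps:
E = -4 (E = -4 + 0*6 = -4 + 0 = -4)
Q = 16 (Q = (0 - 4)**2 = (-4)**2 = 16)
(-36*(-54))*Q = -36*(-54)*16 = 1944*16 = 31104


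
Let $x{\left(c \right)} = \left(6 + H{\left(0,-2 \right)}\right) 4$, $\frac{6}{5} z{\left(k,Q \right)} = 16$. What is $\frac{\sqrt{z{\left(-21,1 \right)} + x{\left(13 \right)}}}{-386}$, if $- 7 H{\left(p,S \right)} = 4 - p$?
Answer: $- \frac{2 \sqrt{966}}{4053} \approx -0.015337$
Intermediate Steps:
$H{\left(p,S \right)} = - \frac{4}{7} + \frac{p}{7}$ ($H{\left(p,S \right)} = - \frac{4 - p}{7} = - \frac{4}{7} + \frac{p}{7}$)
$z{\left(k,Q \right)} = \frac{40}{3}$ ($z{\left(k,Q \right)} = \frac{5}{6} \cdot 16 = \frac{40}{3}$)
$x{\left(c \right)} = \frac{152}{7}$ ($x{\left(c \right)} = \left(6 + \left(- \frac{4}{7} + \frac{1}{7} \cdot 0\right)\right) 4 = \left(6 + \left(- \frac{4}{7} + 0\right)\right) 4 = \left(6 - \frac{4}{7}\right) 4 = \frac{38}{7} \cdot 4 = \frac{152}{7}$)
$\frac{\sqrt{z{\left(-21,1 \right)} + x{\left(13 \right)}}}{-386} = \frac{\sqrt{\frac{40}{3} + \frac{152}{7}}}{-386} = \sqrt{\frac{736}{21}} \left(- \frac{1}{386}\right) = \frac{4 \sqrt{966}}{21} \left(- \frac{1}{386}\right) = - \frac{2 \sqrt{966}}{4053}$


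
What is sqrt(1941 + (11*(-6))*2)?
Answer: 3*sqrt(201) ≈ 42.532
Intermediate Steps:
sqrt(1941 + (11*(-6))*2) = sqrt(1941 - 66*2) = sqrt(1941 - 132) = sqrt(1809) = 3*sqrt(201)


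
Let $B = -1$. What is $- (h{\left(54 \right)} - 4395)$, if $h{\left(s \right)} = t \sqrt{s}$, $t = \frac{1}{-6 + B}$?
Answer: $4395 + \frac{3 \sqrt{6}}{7} \approx 4396.0$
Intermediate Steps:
$t = - \frac{1}{7}$ ($t = \frac{1}{-6 - 1} = \frac{1}{-7} = - \frac{1}{7} \approx -0.14286$)
$h{\left(s \right)} = - \frac{\sqrt{s}}{7}$
$- (h{\left(54 \right)} - 4395) = - (- \frac{\sqrt{54}}{7} - 4395) = - (- \frac{3 \sqrt{6}}{7} - 4395) = - (-4395 - \frac{3 \sqrt{6}}{7}) = 4395 + \frac{3 \sqrt{6}}{7}$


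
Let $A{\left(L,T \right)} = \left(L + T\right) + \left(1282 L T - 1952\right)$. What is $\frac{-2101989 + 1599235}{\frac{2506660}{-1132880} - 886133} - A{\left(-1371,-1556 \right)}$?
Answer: $- \frac{137273974011134757129}{50194242985} \approx -2.7349 \cdot 10^{9}$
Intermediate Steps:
$A{\left(L,T \right)} = -1952 + L + T + 1282 L T$ ($A{\left(L,T \right)} = \left(L + T\right) + \left(1282 L T - 1952\right) = \left(L + T\right) + \left(-1952 + 1282 L T\right) = -1952 + L + T + 1282 L T$)
$\frac{-2101989 + 1599235}{\frac{2506660}{-1132880} - 886133} - A{\left(-1371,-1556 \right)} = \frac{-2101989 + 1599235}{\frac{2506660}{-1132880} - 886133} - \left(-1952 - 1371 - 1556 + 1282 \left(-1371\right) \left(-1556\right)\right) = - \frac{502754}{2506660 \left(- \frac{1}{1132880}\right) - 886133} - \left(-1952 - 1371 - 1556 + 2734859832\right) = - \frac{502754}{- \frac{125333}{56644} - 886133} - 2734854953 = - \frac{502754}{- \frac{50194242985}{56644}} - 2734854953 = \left(-502754\right) \left(- \frac{56644}{50194242985}\right) - 2734854953 = \frac{28477997576}{50194242985} - 2734854953 = - \frac{137273974011134757129}{50194242985}$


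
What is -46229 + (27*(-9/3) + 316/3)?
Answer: -138614/3 ≈ -46205.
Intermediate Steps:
-46229 + (27*(-9/3) + 316/3) = -46229 + (27*(-9*⅓) + 316*(⅓)) = -46229 + (27*(-3) + 316/3) = -46229 + (-81 + 316/3) = -46229 + 73/3 = -138614/3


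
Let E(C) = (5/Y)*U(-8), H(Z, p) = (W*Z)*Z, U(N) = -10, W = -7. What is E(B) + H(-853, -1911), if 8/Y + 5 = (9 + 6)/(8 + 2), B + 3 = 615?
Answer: -40745929/8 ≈ -5.0932e+6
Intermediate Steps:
B = 612 (B = -3 + 615 = 612)
H(Z, p) = -7*Z² (H(Z, p) = (-7*Z)*Z = -7*Z²)
Y = -16/7 (Y = 8/(-5 + (9 + 6)/(8 + 2)) = 8/(-5 + 15/10) = 8/(-5 + 15*(⅒)) = 8/(-5 + 3/2) = 8/(-7/2) = 8*(-2/7) = -16/7 ≈ -2.2857)
E(C) = 175/8 (E(C) = (5/(-16/7))*(-10) = (5*(-7/16))*(-10) = -35/16*(-10) = 175/8)
E(B) + H(-853, -1911) = 175/8 - 7*(-853)² = 175/8 - 7*727609 = 175/8 - 5093263 = -40745929/8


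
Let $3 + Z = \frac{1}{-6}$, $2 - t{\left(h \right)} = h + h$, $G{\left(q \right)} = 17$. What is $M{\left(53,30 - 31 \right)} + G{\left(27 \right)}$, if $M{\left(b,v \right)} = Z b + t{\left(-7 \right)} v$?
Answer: $- \frac{1001}{6} \approx -166.83$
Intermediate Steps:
$t{\left(h \right)} = 2 - 2 h$ ($t{\left(h \right)} = 2 - \left(h + h\right) = 2 - 2 h$)
$Z = - \frac{19}{6}$ ($Z = -3 + \frac{1}{-6} = -3 - \frac{1}{6} = - \frac{19}{6} \approx -3.1667$)
$M{\left(b,v \right)} = 16 v - \frac{19 b}{6}$ ($M{\left(b,v \right)} = - \frac{19 b}{6} + \left(2 - -14\right) v = - \frac{19 b}{6} + \left(2 + 14\right) v = - \frac{19 b}{6} + 16 v = 16 v - \frac{19 b}{6}$)
$M{\left(53,30 - 31 \right)} + G{\left(27 \right)} = \left(16 \left(30 - 31\right) - \frac{1007}{6}\right) + 17 = \left(16 \left(-1\right) - \frac{1007}{6}\right) + 17 = \left(-16 - \frac{1007}{6}\right) + 17 = - \frac{1103}{6} + 17 = - \frac{1001}{6}$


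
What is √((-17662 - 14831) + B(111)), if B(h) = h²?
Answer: 82*I*√3 ≈ 142.03*I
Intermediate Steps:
√((-17662 - 14831) + B(111)) = √((-17662 - 14831) + 111²) = √(-32493 + 12321) = √(-20172) = 82*I*√3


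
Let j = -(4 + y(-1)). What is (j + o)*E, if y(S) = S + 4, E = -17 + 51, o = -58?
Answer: -2210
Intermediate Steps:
E = 34
y(S) = 4 + S
j = -7 (j = -(4 + (4 - 1)) = -(4 + 3) = -1*7 = -7)
(j + o)*E = (-7 - 58)*34 = -65*34 = -2210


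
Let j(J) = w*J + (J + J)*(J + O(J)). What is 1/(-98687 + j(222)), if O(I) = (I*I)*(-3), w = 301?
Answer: -1/65579585 ≈ -1.5249e-8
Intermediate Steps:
O(I) = -3*I² (O(I) = I²*(-3) = -3*I²)
j(J) = 301*J + 2*J*(J - 3*J²) (j(J) = 301*J + (J + J)*(J - 3*J²) = 301*J + (2*J)*(J - 3*J²) = 301*J + 2*J*(J - 3*J²))
1/(-98687 + j(222)) = 1/(-98687 + 222*(301 - 6*222² + 2*222)) = 1/(-98687 + 222*(301 - 6*49284 + 444)) = 1/(-98687 + 222*(301 - 295704 + 444)) = 1/(-98687 + 222*(-294959)) = 1/(-98687 - 65480898) = 1/(-65579585) = -1/65579585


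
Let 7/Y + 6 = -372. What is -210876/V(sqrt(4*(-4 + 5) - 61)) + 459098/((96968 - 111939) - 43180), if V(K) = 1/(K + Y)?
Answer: 2039643164/523359 - 210876*I*sqrt(57) ≈ 3897.2 - 1.5921e+6*I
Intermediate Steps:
Y = -1/54 (Y = 7/(-6 - 372) = 7/(-378) = 7*(-1/378) = -1/54 ≈ -0.018519)
V(K) = 1/(-1/54 + K) (V(K) = 1/(K - 1/54) = 1/(-1/54 + K))
-210876/V(sqrt(4*(-4 + 5) - 61)) + 459098/((96968 - 111939) - 43180) = -(-35146/9 + 210876*sqrt(4*(-4 + 5) - 61)) + 459098/((96968 - 111939) - 43180) = -(-35146/9 + 210876*sqrt(4*1 - 61)) + 459098/(-14971 - 43180) = -(-35146/9 + 210876*sqrt(4 - 61)) + 459098/(-58151) = -(-35146/9 + 210876*I*sqrt(57)) + 459098*(-1/58151) = -(-35146/9 + 210876*I*sqrt(57)) - 459098/58151 = -210876*(-1/54 + I*sqrt(57)) - 459098/58151 = (35146/9 - 210876*I*sqrt(57)) - 459098/58151 = 2039643164/523359 - 210876*I*sqrt(57)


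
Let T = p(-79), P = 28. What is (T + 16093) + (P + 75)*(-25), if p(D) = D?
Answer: 13439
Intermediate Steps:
T = -79
(T + 16093) + (P + 75)*(-25) = (-79 + 16093) + (28 + 75)*(-25) = 16014 + 103*(-25) = 16014 - 2575 = 13439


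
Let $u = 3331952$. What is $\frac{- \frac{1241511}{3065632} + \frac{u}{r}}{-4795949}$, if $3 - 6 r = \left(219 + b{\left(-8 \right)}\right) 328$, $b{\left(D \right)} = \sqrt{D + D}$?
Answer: $\frac{4408608185771338671}{75882055725012582757280} - \frac{26229126144 i}{24752499884204165} \approx 5.8098 \cdot 10^{-5} - 1.0597 \cdot 10^{-6} i$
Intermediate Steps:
$b{\left(D \right)} = \sqrt{2} \sqrt{D}$ ($b{\left(D \right)} = \sqrt{2 D} = \sqrt{2} \sqrt{D}$)
$r = - \frac{23943}{2} - \frac{656 i}{3}$ ($r = \frac{1}{2} - \frac{\left(219 + \sqrt{2} \sqrt{-8}\right) 328}{6} = \frac{1}{2} - \frac{\left(219 + \sqrt{2} \cdot 2 i \sqrt{2}\right) 328}{6} = \frac{1}{2} - \frac{\left(219 + 4 i\right) 328}{6} = \frac{1}{2} - \frac{71832 + 1312 i}{6} = \frac{1}{2} - \left(11972 + \frac{656 i}{3}\right) = - \frac{23943}{2} - \frac{656 i}{3} \approx -11972.0 - 218.67 i$)
$\frac{- \frac{1241511}{3065632} + \frac{u}{r}}{-4795949} = \frac{- \frac{1241511}{3065632} + \frac{3331952}{- \frac{23943}{2} - \frac{656 i}{3}}}{-4795949} = \left(\left(-1241511\right) \frac{1}{3065632} + 3331952 \frac{36 \left(- \frac{23943}{2} + \frac{656 i}{3}\right)}{5161126585}\right) \left(- \frac{1}{4795949}\right) = \left(- \frac{1241511}{3065632} + \frac{119950272 \left(- \frac{23943}{2} + \frac{656 i}{3}\right)}{5161126585}\right) \left(- \frac{1}{4795949}\right) = \frac{1241511}{14702614724768} - \frac{119950272 \left(- \frac{23943}{2} + \frac{656 i}{3}\right)}{24752499884204165}$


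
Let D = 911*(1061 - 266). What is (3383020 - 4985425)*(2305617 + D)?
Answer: -4855066018110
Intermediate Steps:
D = 724245 (D = 911*795 = 724245)
(3383020 - 4985425)*(2305617 + D) = (3383020 - 4985425)*(2305617 + 724245) = -1602405*3029862 = -4855066018110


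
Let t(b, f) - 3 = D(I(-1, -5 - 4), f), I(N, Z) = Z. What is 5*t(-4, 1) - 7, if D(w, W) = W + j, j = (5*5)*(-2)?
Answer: -237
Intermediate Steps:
j = -50 (j = 25*(-2) = -50)
D(w, W) = -50 + W (D(w, W) = W - 50 = -50 + W)
t(b, f) = -47 + f (t(b, f) = 3 + (-50 + f) = -47 + f)
5*t(-4, 1) - 7 = 5*(-47 + 1) - 7 = 5*(-46) - 7 = -230 - 7 = -237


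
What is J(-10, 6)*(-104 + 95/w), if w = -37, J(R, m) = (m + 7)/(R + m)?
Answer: 51259/148 ≈ 346.34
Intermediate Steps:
J(R, m) = (7 + m)/(R + m)
J(-10, 6)*(-104 + 95/w) = ((7 + 6)/(-10 + 6))*(-104 + 95/(-37)) = (13/(-4))*(-104 + 95*(-1/37)) = (-1/4*13)*(-104 - 95/37) = -13/4*(-3943/37) = 51259/148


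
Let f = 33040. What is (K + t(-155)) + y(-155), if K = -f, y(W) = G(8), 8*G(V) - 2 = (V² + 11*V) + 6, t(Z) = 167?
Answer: -32853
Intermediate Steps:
G(V) = 1 + V²/8 + 11*V/8 (G(V) = ¼ + ((V² + 11*V) + 6)/8 = ¼ + (6 + V² + 11*V)/8 = ¼ + (¾ + V²/8 + 11*V/8) = 1 + V²/8 + 11*V/8)
y(W) = 20 (y(W) = 1 + (⅛)*8² + (11/8)*8 = 1 + (⅛)*64 + 11 = 1 + 8 + 11 = 20)
K = -33040 (K = -1*33040 = -33040)
(K + t(-155)) + y(-155) = (-33040 + 167) + 20 = -32873 + 20 = -32853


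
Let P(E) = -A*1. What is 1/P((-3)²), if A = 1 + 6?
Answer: -⅐ ≈ -0.14286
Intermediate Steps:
A = 7
P(E) = -7 (P(E) = -1*7*1 = -7*1 = -7)
1/P((-3)²) = 1/(-7) = -⅐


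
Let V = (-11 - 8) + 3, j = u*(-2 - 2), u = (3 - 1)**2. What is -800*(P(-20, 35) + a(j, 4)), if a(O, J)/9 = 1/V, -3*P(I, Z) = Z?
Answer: 29350/3 ≈ 9783.3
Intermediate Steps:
u = 4 (u = 2**2 = 4)
j = -16 (j = 4*(-2 - 2) = 4*(-4) = -16)
V = -16 (V = -19 + 3 = -16)
P(I, Z) = -Z/3
a(O, J) = -9/16 (a(O, J) = 9/(-16) = 9*(-1/16) = -9/16)
-800*(P(-20, 35) + a(j, 4)) = -800*(-1/3*35 - 9/16) = -800*(-35/3 - 9/16) = -800*(-587/48) = 29350/3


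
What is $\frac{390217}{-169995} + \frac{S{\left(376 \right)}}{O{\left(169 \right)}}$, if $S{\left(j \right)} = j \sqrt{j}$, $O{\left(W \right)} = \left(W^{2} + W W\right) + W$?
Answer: $- \frac{390217}{169995} + \frac{752 \sqrt{94}}{57291} \approx -2.1682$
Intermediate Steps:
$O{\left(W \right)} = W + 2 W^{2}$ ($O{\left(W \right)} = \left(W^{2} + W^{2}\right) + W = 2 W^{2} + W = W + 2 W^{2}$)
$S{\left(j \right)} = j^{\frac{3}{2}}$
$\frac{390217}{-169995} + \frac{S{\left(376 \right)}}{O{\left(169 \right)}} = \frac{390217}{-169995} + \frac{376^{\frac{3}{2}}}{169 \left(1 + 2 \cdot 169\right)} = 390217 \left(- \frac{1}{169995}\right) + \frac{752 \sqrt{94}}{169 \left(1 + 338\right)} = - \frac{390217}{169995} + \frac{752 \sqrt{94}}{169 \cdot 339} = - \frac{390217}{169995} + \frac{752 \sqrt{94}}{57291}$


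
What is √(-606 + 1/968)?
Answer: I*√1173214/44 ≈ 24.617*I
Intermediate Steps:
√(-606 + 1/968) = √(-586607/968) = I*√1173214/44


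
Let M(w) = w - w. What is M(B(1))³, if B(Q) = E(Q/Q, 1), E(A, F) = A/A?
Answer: 0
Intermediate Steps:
E(A, F) = 1
B(Q) = 1
M(w) = 0
M(B(1))³ = 0³ = 0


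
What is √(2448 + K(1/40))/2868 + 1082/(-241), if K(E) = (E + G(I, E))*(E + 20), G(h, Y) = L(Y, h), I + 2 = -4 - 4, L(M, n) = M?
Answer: -1082/241 + √435378/38240 ≈ -4.4724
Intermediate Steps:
I = -10 (I = -2 + (-4 - 4) = -2 - 8 = -10)
G(h, Y) = Y
K(E) = 2*E*(20 + E) (K(E) = (E + E)*(E + 20) = (2*E)*(20 + E) = 2*E*(20 + E))
√(2448 + K(1/40))/2868 + 1082/(-241) = √(2448 + 2*(20 + 1/40)/40)/2868 + 1082/(-241) = √(2448 + 2*(1/40)*(20 + 1/40))*(1/2868) + 1082*(-1/241) = √(2448 + 2*(1/40)*(801/40))*(1/2868) - 1082/241 = √(2448 + 801/800)*(1/2868) - 1082/241 = √(1959201/800)*(1/2868) - 1082/241 = (3*√435378/40)*(1/2868) - 1082/241 = √435378/38240 - 1082/241 = -1082/241 + √435378/38240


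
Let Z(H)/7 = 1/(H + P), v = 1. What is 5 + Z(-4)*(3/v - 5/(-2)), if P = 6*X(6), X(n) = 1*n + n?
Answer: 757/136 ≈ 5.5662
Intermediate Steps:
X(n) = 2*n (X(n) = n + n = 2*n)
P = 72 (P = 6*(2*6) = 6*12 = 72)
Z(H) = 7/(72 + H) (Z(H) = 7/(H + 72) = 7/(72 + H))
5 + Z(-4)*(3/v - 5/(-2)) = 5 + (7/(72 - 4))*(3/1 - 5/(-2)) = 5 + (7/68)*(3*1 - 5*(-1/2)) = 5 + (7*(1/68))*(3 + 5/2) = 5 + (7/68)*(11/2) = 5 + 77/136 = 757/136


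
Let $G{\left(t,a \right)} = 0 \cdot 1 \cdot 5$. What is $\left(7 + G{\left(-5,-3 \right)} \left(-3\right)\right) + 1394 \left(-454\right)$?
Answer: $-632869$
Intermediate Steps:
$G{\left(t,a \right)} = 0$ ($G{\left(t,a \right)} = 0 \cdot 5 = 0$)
$\left(7 + G{\left(-5,-3 \right)} \left(-3\right)\right) + 1394 \left(-454\right) = \left(7 + 0 \left(-3\right)\right) + 1394 \left(-454\right) = \left(7 + 0\right) - 632876 = 7 - 632876 = -632869$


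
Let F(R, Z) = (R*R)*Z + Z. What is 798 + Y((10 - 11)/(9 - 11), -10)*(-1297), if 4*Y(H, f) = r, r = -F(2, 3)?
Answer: 22647/4 ≈ 5661.8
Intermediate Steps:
F(R, Z) = Z + Z*R² (F(R, Z) = R²*Z + Z = Z*R² + Z = Z + Z*R²)
r = -15 (r = -3*(1 + 2²) = -3*(1 + 4) = -3*5 = -1*15 = -15)
Y(H, f) = -15/4 (Y(H, f) = (¼)*(-15) = -15/4)
798 + Y((10 - 11)/(9 - 11), -10)*(-1297) = 798 - 15/4*(-1297) = 798 + 19455/4 = 22647/4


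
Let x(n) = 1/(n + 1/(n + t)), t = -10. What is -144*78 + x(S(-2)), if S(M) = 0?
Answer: -11242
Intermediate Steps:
x(n) = 1/(n + 1/(-10 + n)) (x(n) = 1/(n + 1/(n - 10)) = 1/(n + 1/(-10 + n)))
-144*78 + x(S(-2)) = -144*78 + (-10 + 0)/(1 + 0² - 10*0) = -11232 - 10/(1 + 0 + 0) = -11232 - 10/1 = -11232 + 1*(-10) = -11232 - 10 = -11242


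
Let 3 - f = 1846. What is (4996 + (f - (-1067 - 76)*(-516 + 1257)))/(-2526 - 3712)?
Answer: -425058/3119 ≈ -136.28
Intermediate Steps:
f = -1843 (f = 3 - 1*1846 = 3 - 1846 = -1843)
(4996 + (f - (-1067 - 76)*(-516 + 1257)))/(-2526 - 3712) = (4996 + (-1843 - (-1067 - 76)*(-516 + 1257)))/(-2526 - 3712) = (4996 + (-1843 - (-1143)*741))/(-6238) = (4996 + (-1843 - 1*(-846963)))*(-1/6238) = (4996 + (-1843 + 846963))*(-1/6238) = (4996 + 845120)*(-1/6238) = 850116*(-1/6238) = -425058/3119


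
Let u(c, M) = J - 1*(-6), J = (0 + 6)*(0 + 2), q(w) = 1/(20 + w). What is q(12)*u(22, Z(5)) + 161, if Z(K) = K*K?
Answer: 2585/16 ≈ 161.56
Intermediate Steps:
Z(K) = K**2
J = 12 (J = 6*2 = 12)
u(c, M) = 18 (u(c, M) = 12 - 1*(-6) = 12 + 6 = 18)
q(12)*u(22, Z(5)) + 161 = 18/(20 + 12) + 161 = 18/32 + 161 = (1/32)*18 + 161 = 9/16 + 161 = 2585/16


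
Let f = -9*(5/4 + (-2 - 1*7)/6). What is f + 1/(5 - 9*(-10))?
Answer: 859/380 ≈ 2.2605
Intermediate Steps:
f = 9/4 (f = -9*(5*(¼) + (-2 - 7)*(⅙)) = -9*(5/4 - 9*⅙) = -9*(5/4 - 3/2) = -9*(-¼) = 9/4 ≈ 2.2500)
f + 1/(5 - 9*(-10)) = 9/4 + 1/(5 - 9*(-10)) = 9/4 + 1/(5 + 90) = 9/4 + 1/95 = 859/380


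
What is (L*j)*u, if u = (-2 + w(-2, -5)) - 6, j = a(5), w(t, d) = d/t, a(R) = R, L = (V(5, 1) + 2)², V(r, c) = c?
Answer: -495/2 ≈ -247.50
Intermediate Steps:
L = 9 (L = (1 + 2)² = 3² = 9)
j = 5
u = -11/2 (u = (-2 - 5/(-2)) - 6 = (-2 - 5*(-½)) - 6 = (-2 + 5/2) - 6 = ½ - 6 = -11/2 ≈ -5.5000)
(L*j)*u = (9*5)*(-11/2) = 45*(-11/2) = -495/2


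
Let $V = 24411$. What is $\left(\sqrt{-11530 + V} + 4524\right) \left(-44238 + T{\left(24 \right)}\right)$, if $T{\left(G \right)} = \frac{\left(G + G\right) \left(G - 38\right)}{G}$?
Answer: $-200259384 - 44266 \sqrt{12881} \approx -2.0528 \cdot 10^{8}$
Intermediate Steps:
$T{\left(G \right)} = -76 + 2 G$ ($T{\left(G \right)} = \frac{2 G \left(-38 + G\right)}{G} = -76 + 2 G$)
$\left(\sqrt{-11530 + V} + 4524\right) \left(-44238 + T{\left(24 \right)}\right) = \left(\sqrt{-11530 + 24411} + 4524\right) \left(-44238 + \left(-76 + 2 \cdot 24\right)\right) = \left(\sqrt{12881} + 4524\right) \left(-44238 + \left(-76 + 48\right)\right) = \left(4524 + \sqrt{12881}\right) \left(-44238 - 28\right) = \left(4524 + \sqrt{12881}\right) \left(-44266\right) = -200259384 - 44266 \sqrt{12881}$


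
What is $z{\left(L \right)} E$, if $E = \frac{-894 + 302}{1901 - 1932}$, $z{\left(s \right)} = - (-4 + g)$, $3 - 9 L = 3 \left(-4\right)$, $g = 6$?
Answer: $- \frac{1184}{31} \approx -38.194$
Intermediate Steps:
$L = \frac{5}{3}$ ($L = \frac{1}{3} - \frac{3 \left(-4\right)}{9} = \frac{1}{3} - - \frac{4}{3} = \frac{1}{3} + \frac{4}{3} = \frac{5}{3} \approx 1.6667$)
$z{\left(s \right)} = -2$ ($z{\left(s \right)} = - (-4 + 6) = \left(-1\right) 2 = -2$)
$E = \frac{592}{31}$ ($E = - \frac{592}{-31} = \left(-592\right) \left(- \frac{1}{31}\right) = \frac{592}{31} \approx 19.097$)
$z{\left(L \right)} E = \left(-2\right) \frac{592}{31} = - \frac{1184}{31}$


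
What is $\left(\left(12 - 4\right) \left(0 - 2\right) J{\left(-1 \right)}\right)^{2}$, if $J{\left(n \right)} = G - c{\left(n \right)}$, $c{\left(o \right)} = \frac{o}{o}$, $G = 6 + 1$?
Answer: $9216$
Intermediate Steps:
$G = 7$
$c{\left(o \right)} = 1$
$J{\left(n \right)} = 6$ ($J{\left(n \right)} = 7 - 1 = 6$)
$\left(\left(12 - 4\right) \left(0 - 2\right) J{\left(-1 \right)}\right)^{2} = \left(\left(12 - 4\right) \left(0 - 2\right) 6\right)^{2} = \left(8 \left(-2\right) 6\right)^{2} = \left(\left(-16\right) 6\right)^{2} = \left(-96\right)^{2} = 9216$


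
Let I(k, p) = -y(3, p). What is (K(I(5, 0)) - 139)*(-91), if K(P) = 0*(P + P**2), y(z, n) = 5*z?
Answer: 12649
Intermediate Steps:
I(k, p) = -15 (I(k, p) = -5*3 = -1*15 = -15)
K(P) = 0
(K(I(5, 0)) - 139)*(-91) = (0 - 139)*(-91) = -139*(-91) = 12649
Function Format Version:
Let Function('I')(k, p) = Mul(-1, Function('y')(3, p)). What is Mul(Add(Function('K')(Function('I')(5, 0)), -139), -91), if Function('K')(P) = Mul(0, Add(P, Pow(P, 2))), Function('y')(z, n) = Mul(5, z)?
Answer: 12649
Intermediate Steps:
Function('I')(k, p) = -15 (Function('I')(k, p) = Mul(-1, Mul(5, 3)) = Mul(-1, 15) = -15)
Function('K')(P) = 0
Mul(Add(Function('K')(Function('I')(5, 0)), -139), -91) = Mul(Add(0, -139), -91) = Mul(-139, -91) = 12649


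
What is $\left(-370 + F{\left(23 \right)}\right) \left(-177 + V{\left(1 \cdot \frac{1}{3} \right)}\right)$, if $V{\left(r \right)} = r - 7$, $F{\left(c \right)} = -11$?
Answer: $69977$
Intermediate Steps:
$V{\left(r \right)} = -7 + r$
$\left(-370 + F{\left(23 \right)}\right) \left(-177 + V{\left(1 \cdot \frac{1}{3} \right)}\right) = \left(-370 - 11\right) \left(-177 - \left(7 - \frac{1}{3}\right)\right) = - 381 \left(-177 + \left(-7 + 1 \cdot \frac{1}{3}\right)\right) = - 381 \left(-177 + \left(-7 + \frac{1}{3}\right)\right) = - 381 \left(-177 - \frac{20}{3}\right) = \left(-381\right) \left(- \frac{551}{3}\right) = 69977$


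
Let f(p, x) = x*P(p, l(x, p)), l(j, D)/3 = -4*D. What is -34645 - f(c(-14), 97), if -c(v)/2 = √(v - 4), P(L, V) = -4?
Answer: -34257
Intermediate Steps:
l(j, D) = -12*D (l(j, D) = 3*(-4*D) = -12*D)
c(v) = -2*√(-4 + v) (c(v) = -2*√(v - 4) = -2*√(-4 + v))
f(p, x) = -4*x (f(p, x) = x*(-4) = -4*x)
-34645 - f(c(-14), 97) = -34645 - (-4)*97 = -34645 - 1*(-388) = -34645 + 388 = -34257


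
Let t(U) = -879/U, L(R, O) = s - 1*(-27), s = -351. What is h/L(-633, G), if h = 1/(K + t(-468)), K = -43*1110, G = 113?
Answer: 13/201030849 ≈ 6.4667e-8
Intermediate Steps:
K = -47730
L(R, O) = -324 (L(R, O) = -351 - 1*(-27) = -351 + 27 = -324)
h = -156/7445587 (h = 1/(-47730 - 879/(-468)) = 1/(-47730 - 879*(-1/468)) = 1/(-47730 + 293/156) = 1/(-7445587/156) = -156/7445587 ≈ -2.0952e-5)
h/L(-633, G) = -156/7445587/(-324) = -156/7445587*(-1/324) = 13/201030849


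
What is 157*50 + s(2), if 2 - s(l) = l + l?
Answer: 7848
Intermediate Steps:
s(l) = 2 - 2*l (s(l) = 2 - (l + l) = 2 - 2*l)
157*50 + s(2) = 157*50 + (2 - 2*2) = 7850 + (2 - 4) = 7850 - 2 = 7848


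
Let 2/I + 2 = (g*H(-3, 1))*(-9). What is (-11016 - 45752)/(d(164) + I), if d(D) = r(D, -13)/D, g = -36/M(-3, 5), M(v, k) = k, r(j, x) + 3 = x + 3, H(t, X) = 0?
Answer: 9309952/177 ≈ 52599.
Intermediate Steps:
r(j, x) = x (r(j, x) = -3 + (x + 3) = -3 + (3 + x) = x)
g = -36/5 ≈ -7.2000
d(D) = -13/D
I = -1 (I = 2/(-2 - 36/5*0*(-9)) = 2/(-2 + 0*(-9)) = 2/(-2 + 0) = 2/(-2) = 2*(-½) = -1)
(-11016 - 45752)/(d(164) + I) = (-11016 - 45752)/(-13/164 - 1) = -56768/(-13*1/164 - 1) = -56768/(-13/164 - 1) = -56768/(-177/164) = -56768*(-164/177) = 9309952/177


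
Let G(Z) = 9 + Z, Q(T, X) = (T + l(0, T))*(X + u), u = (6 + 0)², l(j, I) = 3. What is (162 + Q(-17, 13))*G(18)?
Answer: -14148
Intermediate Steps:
u = 36 (u = 6² = 36)
Q(T, X) = (3 + T)*(36 + X) (Q(T, X) = (T + 3)*(X + 36) = (3 + T)*(36 + X))
(162 + Q(-17, 13))*G(18) = (162 + (108 + 3*13 + 36*(-17) - 17*13))*(9 + 18) = (162 + (108 + 39 - 612 - 221))*27 = (162 - 686)*27 = -524*27 = -14148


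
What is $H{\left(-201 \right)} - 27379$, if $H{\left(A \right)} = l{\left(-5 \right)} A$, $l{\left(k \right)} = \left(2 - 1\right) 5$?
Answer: $-28384$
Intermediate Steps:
$l{\left(k \right)} = 5$ ($l{\left(k \right)} = 1 \cdot 5 = 5$)
$H{\left(A \right)} = 5 A$
$H{\left(-201 \right)} - 27379 = 5 \left(-201\right) - 27379 = -1005 - 27379 = -28384$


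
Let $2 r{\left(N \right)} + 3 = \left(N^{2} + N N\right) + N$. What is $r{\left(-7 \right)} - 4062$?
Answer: $-4018$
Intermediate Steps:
$r{\left(N \right)} = - \frac{3}{2} + N^{2} + \frac{N}{2}$ ($r{\left(N \right)} = - \frac{3}{2} + \frac{\left(N^{2} + N N\right) + N}{2} = - \frac{3}{2} + \frac{\left(N^{2} + N^{2}\right) + N}{2} = - \frac{3}{2} + \frac{2 N^{2} + N}{2} = - \frac{3}{2} + \frac{N + 2 N^{2}}{2} = - \frac{3}{2} + \left(N^{2} + \frac{N}{2}\right) = - \frac{3}{2} + N^{2} + \frac{N}{2}$)
$r{\left(-7 \right)} - 4062 = \left(- \frac{3}{2} + \left(-7\right)^{2} + \frac{1}{2} \left(-7\right)\right) - 4062 = \left(- \frac{3}{2} + 49 - \frac{7}{2}\right) - 4062 = 44 - 4062 = -4018$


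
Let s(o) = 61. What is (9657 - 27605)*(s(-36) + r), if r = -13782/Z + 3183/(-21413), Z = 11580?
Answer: -3160929505198/2951935 ≈ -1.0708e+6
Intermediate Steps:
r = -55328851/41327090 (r = -13782/11580 + 3183/(-21413) = -13782*1/11580 + 3183*(-1/21413) = -2297/1930 - 3183/21413 = -55328851/41327090 ≈ -1.3388)
(9657 - 27605)*(s(-36) + r) = (9657 - 27605)*(61 - 55328851/41327090) = -17948*2465623639/41327090 = -3160929505198/2951935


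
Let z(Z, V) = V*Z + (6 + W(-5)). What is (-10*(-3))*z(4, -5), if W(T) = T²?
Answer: 330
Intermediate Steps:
z(Z, V) = 31 + V*Z (z(Z, V) = V*Z + (6 + (-5)²) = V*Z + (6 + 25) = V*Z + 31 = 31 + V*Z)
(-10*(-3))*z(4, -5) = (-10*(-3))*(31 - 5*4) = 30*(31 - 20) = 30*11 = 330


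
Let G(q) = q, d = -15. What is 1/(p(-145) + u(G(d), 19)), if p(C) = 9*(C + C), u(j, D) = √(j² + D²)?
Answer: -1305/3405757 - √586/6811514 ≈ -0.00038673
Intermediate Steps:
u(j, D) = √(D² + j²)
p(C) = 18*C (p(C) = 9*(2*C) = 18*C)
1/(p(-145) + u(G(d), 19)) = 1/(18*(-145) + √(19² + (-15)²)) = 1/(-2610 + √(361 + 225)) = 1/(-2610 + √586)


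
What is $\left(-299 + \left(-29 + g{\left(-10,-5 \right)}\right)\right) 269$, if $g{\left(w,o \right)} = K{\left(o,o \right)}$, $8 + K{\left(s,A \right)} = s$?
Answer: $-91729$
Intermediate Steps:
$K{\left(s,A \right)} = -8 + s$
$g{\left(w,o \right)} = -8 + o$
$\left(-299 + \left(-29 + g{\left(-10,-5 \right)}\right)\right) 269 = \left(-299 - 42\right) 269 = \left(-341\right) 269 = -91729$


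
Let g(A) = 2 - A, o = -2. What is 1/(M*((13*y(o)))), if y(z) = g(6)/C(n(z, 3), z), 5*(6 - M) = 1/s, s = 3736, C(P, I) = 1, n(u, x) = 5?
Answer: -4670/1457027 ≈ -0.0032052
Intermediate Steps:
M = 112079/18680 (M = 6 - ⅕/3736 = 6 - ⅕*1/3736 = 6 - 1/18680 = 112079/18680 ≈ 5.9999)
y(z) = -4 (y(z) = (2 - 1*6)/1 = (2 - 6)*1 = -4*1 = -4)
1/(M*((13*y(o)))) = 1/((112079/18680)*((13*(-4)))) = (18680/112079)/(-52) = (18680/112079)*(-1/52) = -4670/1457027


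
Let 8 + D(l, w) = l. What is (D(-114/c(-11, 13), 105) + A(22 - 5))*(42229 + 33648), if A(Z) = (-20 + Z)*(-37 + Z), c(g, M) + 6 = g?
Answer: 75725246/17 ≈ 4.4544e+6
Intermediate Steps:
c(g, M) = -6 + g
D(l, w) = -8 + l
A(Z) = (-37 + Z)*(-20 + Z)
(D(-114/c(-11, 13), 105) + A(22 - 5))*(42229 + 33648) = ((-8 - 114/(-6 - 11)) + (740 + (22 - 5)² - 57*(22 - 5)))*(42229 + 33648) = ((-8 - 114/(-17)) + (740 + 17² - 57*17))*75877 = ((-8 - 114*(-1/17)) + (740 + 289 - 969))*75877 = ((-8 + 114/17) + 60)*75877 = (-22/17 + 60)*75877 = (998/17)*75877 = 75725246/17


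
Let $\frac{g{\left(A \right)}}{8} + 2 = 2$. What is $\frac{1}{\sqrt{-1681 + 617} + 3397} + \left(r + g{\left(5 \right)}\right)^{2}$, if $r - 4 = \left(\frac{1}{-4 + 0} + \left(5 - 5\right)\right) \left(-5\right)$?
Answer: $\frac{5089491145}{184650768} - \frac{2 i \sqrt{266}}{11540673} \approx 27.563 - 2.8264 \cdot 10^{-6} i$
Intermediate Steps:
$g{\left(A \right)} = 0$ ($g{\left(A \right)} = -16 + 8 \cdot 2 = -16 + 16 = 0$)
$r = \frac{21}{4}$ ($r = 4 + \left(\frac{1}{-4 + 0} + \left(5 - 5\right)\right) \left(-5\right) = 4 + \left(\frac{1}{-4} + 0\right) \left(-5\right) = 4 + \left(- \frac{1}{4} + 0\right) \left(-5\right) = 4 - - \frac{5}{4} = 4 + \frac{5}{4} = \frac{21}{4} \approx 5.25$)
$\frac{1}{\sqrt{-1681 + 617} + 3397} + \left(r + g{\left(5 \right)}\right)^{2} = \frac{1}{\sqrt{-1681 + 617} + 3397} + \left(\frac{21}{4} + 0\right)^{2} = \frac{1}{\sqrt{-1064} + 3397} + \left(\frac{21}{4}\right)^{2} = \frac{1}{2 i \sqrt{266} + 3397} + \frac{441}{16} = \frac{1}{3397 + 2 i \sqrt{266}} + \frac{441}{16} = \frac{441}{16} + \frac{1}{3397 + 2 i \sqrt{266}}$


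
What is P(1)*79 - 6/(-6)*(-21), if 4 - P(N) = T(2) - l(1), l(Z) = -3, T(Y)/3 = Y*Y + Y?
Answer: -1364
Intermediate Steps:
T(Y) = 3*Y + 3*Y**2 (T(Y) = 3*(Y*Y + Y) = 3*(Y**2 + Y) = 3*(Y + Y**2) = 3*Y + 3*Y**2)
P(N) = -17 (P(N) = 4 - (3*2*(1 + 2) - 1*(-3)) = 4 - (3*2*3 + 3) = 4 - (18 + 3) = 4 - 1*21 = 4 - 21 = -17)
P(1)*79 - 6/(-6)*(-21) = -17*79 - 6/(-6)*(-21) = -1343 - 6*(-1/6)*(-21) = -1343 + 1*(-21) = -1343 - 21 = -1364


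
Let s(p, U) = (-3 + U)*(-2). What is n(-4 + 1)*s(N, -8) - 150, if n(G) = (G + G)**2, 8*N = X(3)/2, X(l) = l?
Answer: 642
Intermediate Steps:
N = 3/16 (N = (3/2)/8 = (3*(1/2))/8 = (1/8)*(3/2) = 3/16 ≈ 0.18750)
n(G) = 4*G**2 (n(G) = (2*G)**2 = 4*G**2)
s(p, U) = 6 - 2*U
n(-4 + 1)*s(N, -8) - 150 = (4*(-4 + 1)**2)*(6 - 2*(-8)) - 150 = (4*(-3)**2)*(6 + 16) - 150 = (4*9)*22 - 150 = 36*22 - 150 = 792 - 150 = 642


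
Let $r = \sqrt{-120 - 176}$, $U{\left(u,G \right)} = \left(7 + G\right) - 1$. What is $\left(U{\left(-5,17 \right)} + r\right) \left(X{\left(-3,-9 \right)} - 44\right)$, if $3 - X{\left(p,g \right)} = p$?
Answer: $-874 - 76 i \sqrt{74} \approx -874.0 - 653.78 i$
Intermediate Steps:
$U{\left(u,G \right)} = 6 + G$
$X{\left(p,g \right)} = 3 - p$
$r = 2 i \sqrt{74}$ ($r = \sqrt{-296} = 2 i \sqrt{74} \approx 17.205 i$)
$\left(U{\left(-5,17 \right)} + r\right) \left(X{\left(-3,-9 \right)} - 44\right) = \left(\left(6 + 17\right) + 2 i \sqrt{74}\right) \left(\left(3 - -3\right) - 44\right) = \left(23 + 2 i \sqrt{74}\right) \left(\left(3 + 3\right) - 44\right) = \left(23 + 2 i \sqrt{74}\right) \left(6 - 44\right) = \left(23 + 2 i \sqrt{74}\right) \left(-38\right) = -874 - 76 i \sqrt{74}$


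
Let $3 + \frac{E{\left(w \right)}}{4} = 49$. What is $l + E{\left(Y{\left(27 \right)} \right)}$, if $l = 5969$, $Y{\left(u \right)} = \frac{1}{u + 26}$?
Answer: $6153$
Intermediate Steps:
$Y{\left(u \right)} = \frac{1}{26 + u}$
$E{\left(w \right)} = 184$ ($E{\left(w \right)} = -12 + 4 \cdot 49 = -12 + 196 = 184$)
$l + E{\left(Y{\left(27 \right)} \right)} = 5969 + 184 = 6153$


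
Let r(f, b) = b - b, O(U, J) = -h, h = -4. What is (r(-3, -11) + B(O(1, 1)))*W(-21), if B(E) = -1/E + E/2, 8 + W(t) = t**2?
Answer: 3031/4 ≈ 757.75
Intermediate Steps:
W(t) = -8 + t**2
O(U, J) = 4 (O(U, J) = -1*(-4) = 4)
r(f, b) = 0
B(E) = E/2 - 1/E (B(E) = -1/E + E*(1/2) = -1/E + E/2 = E/2 - 1/E)
(r(-3, -11) + B(O(1, 1)))*W(-21) = (0 + ((1/2)*4 - 1/4))*(-8 + (-21)**2) = (0 + (2 - 1*1/4))*(-8 + 441) = (0 + (2 - 1/4))*433 = (0 + 7/4)*433 = (7/4)*433 = 3031/4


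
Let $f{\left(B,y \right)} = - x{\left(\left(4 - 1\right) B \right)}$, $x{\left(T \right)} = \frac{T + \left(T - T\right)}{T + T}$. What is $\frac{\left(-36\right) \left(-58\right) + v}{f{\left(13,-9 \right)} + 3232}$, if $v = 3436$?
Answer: $\frac{11048}{6463} \approx 1.7094$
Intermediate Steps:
$x{\left(T \right)} = \frac{1}{2}$ ($x{\left(T \right)} = \frac{T + 0}{2 T} = T \frac{1}{2 T} = \frac{1}{2}$)
$f{\left(B,y \right)} = - \frac{1}{2}$ ($f{\left(B,y \right)} = \left(-1\right) \frac{1}{2} = - \frac{1}{2}$)
$\frac{\left(-36\right) \left(-58\right) + v}{f{\left(13,-9 \right)} + 3232} = \frac{\left(-36\right) \left(-58\right) + 3436}{- \frac{1}{2} + 3232} = \frac{2088 + 3436}{\frac{6463}{2}} = 5524 \cdot \frac{2}{6463} = \frac{11048}{6463}$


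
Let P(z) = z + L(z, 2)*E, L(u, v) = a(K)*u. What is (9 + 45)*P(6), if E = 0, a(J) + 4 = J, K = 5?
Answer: 324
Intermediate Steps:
a(J) = -4 + J
L(u, v) = u (L(u, v) = (-4 + 5)*u = 1*u = u)
P(z) = z (P(z) = z + z*0 = z + 0 = z)
(9 + 45)*P(6) = (9 + 45)*6 = 54*6 = 324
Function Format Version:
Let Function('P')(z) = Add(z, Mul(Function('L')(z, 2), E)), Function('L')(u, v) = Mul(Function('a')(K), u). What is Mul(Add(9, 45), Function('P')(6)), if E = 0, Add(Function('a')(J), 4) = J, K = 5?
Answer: 324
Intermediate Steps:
Function('a')(J) = Add(-4, J)
Function('L')(u, v) = u (Function('L')(u, v) = Mul(Add(-4, 5), u) = Mul(1, u) = u)
Function('P')(z) = z (Function('P')(z) = Add(z, Mul(z, 0)) = Add(z, 0) = z)
Mul(Add(9, 45), Function('P')(6)) = Mul(Add(9, 45), 6) = Mul(54, 6) = 324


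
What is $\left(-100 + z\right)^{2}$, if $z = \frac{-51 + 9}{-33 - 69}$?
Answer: $\frac{2866249}{289} \approx 9917.8$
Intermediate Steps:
$z = \frac{7}{17}$ ($z = - \frac{42}{-102} = \left(-42\right) \left(- \frac{1}{102}\right) = \frac{7}{17} \approx 0.41176$)
$\left(-100 + z\right)^{2} = \left(-100 + \frac{7}{17}\right)^{2} = \left(- \frac{1693}{17}\right)^{2} = \frac{2866249}{289}$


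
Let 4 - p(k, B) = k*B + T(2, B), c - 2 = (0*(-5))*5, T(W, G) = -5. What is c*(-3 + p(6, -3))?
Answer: 48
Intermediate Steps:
c = 2 (c = 2 + (0*(-5))*5 = 2 + 0*5 = 2 + 0 = 2)
p(k, B) = 9 - B*k (p(k, B) = 4 - (k*B - 5) = 4 - (B*k - 5) = 4 - (-5 + B*k) = 4 + (5 - B*k) = 9 - B*k)
c*(-3 + p(6, -3)) = 2*(-3 + (9 - 1*(-3)*6)) = 2*(-3 + (9 + 18)) = 2*(-3 + 27) = 2*24 = 48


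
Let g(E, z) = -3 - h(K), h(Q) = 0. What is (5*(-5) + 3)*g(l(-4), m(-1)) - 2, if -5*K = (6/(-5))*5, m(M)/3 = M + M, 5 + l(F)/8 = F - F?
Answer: 64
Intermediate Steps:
l(F) = -40 (l(F) = -40 + 8*(F - F) = -40 + 8*0 = -40 + 0 = -40)
m(M) = 6*M (m(M) = 3*(M + M) = 3*(2*M) = 6*M)
K = 6/5 (K = -6/(-5)*5/5 = -6*(-1/5)*5/5 = -(-6)*5/25 = -1/5*(-6) = 6/5 ≈ 1.2000)
g(E, z) = -3 (g(E, z) = -3 - 1*0 = -3 + 0 = -3)
(5*(-5) + 3)*g(l(-4), m(-1)) - 2 = (5*(-5) + 3)*(-3) - 2 = (-25 + 3)*(-3) - 2 = -22*(-3) - 2 = 66 - 2 = 64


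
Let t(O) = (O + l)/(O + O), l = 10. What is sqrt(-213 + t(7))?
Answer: I*sqrt(41510)/14 ≈ 14.553*I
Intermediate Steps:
t(O) = (10 + O)/(2*O) (t(O) = (O + 10)/(O + O) = (10 + O)/((2*O)) = (10 + O)*(1/(2*O)) = (10 + O)/(2*O))
sqrt(-213 + t(7)) = sqrt(-213 + (1/2)*(10 + 7)/7) = sqrt(-213 + (1/2)*(1/7)*17) = sqrt(-213 + 17/14) = sqrt(-2965/14) = I*sqrt(41510)/14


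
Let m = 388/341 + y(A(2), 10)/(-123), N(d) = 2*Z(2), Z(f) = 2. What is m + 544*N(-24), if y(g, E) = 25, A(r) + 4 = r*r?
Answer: 91307167/41943 ≈ 2176.9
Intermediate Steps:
A(r) = -4 + r² (A(r) = -4 + r*r = -4 + r²)
N(d) = 4 (N(d) = 2*2 = 4)
m = 39199/41943 (m = 388/341 + 25/(-123) = 388*(1/341) + 25*(-1/123) = 388/341 - 25/123 = 39199/41943 ≈ 0.93458)
m + 544*N(-24) = 39199/41943 + 544*4 = 39199/41943 + 2176 = 91307167/41943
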